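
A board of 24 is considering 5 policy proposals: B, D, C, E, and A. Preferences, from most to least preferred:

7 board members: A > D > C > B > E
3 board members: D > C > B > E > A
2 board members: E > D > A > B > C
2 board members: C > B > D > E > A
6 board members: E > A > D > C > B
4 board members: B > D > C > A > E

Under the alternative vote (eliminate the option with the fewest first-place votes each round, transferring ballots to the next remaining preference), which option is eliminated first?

Round 1: B 4, D 3, C 2, E 8, A 7. Eliminate C.

C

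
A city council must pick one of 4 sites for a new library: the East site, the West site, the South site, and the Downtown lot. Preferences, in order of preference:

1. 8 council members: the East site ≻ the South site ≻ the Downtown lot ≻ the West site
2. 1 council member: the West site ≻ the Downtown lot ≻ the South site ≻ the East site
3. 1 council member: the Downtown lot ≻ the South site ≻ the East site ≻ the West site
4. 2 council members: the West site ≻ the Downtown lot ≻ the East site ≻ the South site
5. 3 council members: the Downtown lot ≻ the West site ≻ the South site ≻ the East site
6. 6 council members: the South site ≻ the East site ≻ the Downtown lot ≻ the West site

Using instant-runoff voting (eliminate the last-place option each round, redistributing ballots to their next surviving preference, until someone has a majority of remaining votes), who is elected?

the East site

Round 1: the East site 8, the West site 3, the South site 6, the Downtown lot 4. Eliminate the West site.
Round 2: the East site 8, the South site 6, the Downtown lot 7. Eliminate the South site.
Round 3: the East site 14, the Downtown lot 7. The East site has a majority.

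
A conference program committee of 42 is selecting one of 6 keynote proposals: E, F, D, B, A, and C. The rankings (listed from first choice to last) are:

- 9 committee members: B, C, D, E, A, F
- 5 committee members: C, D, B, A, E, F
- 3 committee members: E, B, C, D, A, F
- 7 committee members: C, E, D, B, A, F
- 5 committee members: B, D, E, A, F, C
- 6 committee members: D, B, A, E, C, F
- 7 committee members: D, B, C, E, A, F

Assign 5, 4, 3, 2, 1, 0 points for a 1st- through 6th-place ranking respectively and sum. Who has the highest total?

B

E: 9·2 + 5·1 + 3·5 + 7·4 + 5·3 + 6·2 + 7·2 = 107
F: 9·0 + 5·0 + 3·0 + 7·0 + 5·1 + 6·0 + 7·0 = 5
D: 9·3 + 5·4 + 3·2 + 7·3 + 5·4 + 6·5 + 7·5 = 159
B: 9·5 + 5·3 + 3·4 + 7·2 + 5·5 + 6·4 + 7·4 = 163
A: 9·1 + 5·2 + 3·1 + 7·1 + 5·2 + 6·3 + 7·1 = 64
C: 9·4 + 5·5 + 3·3 + 7·5 + 5·0 + 6·1 + 7·3 = 132
B has the highest Borda score (163).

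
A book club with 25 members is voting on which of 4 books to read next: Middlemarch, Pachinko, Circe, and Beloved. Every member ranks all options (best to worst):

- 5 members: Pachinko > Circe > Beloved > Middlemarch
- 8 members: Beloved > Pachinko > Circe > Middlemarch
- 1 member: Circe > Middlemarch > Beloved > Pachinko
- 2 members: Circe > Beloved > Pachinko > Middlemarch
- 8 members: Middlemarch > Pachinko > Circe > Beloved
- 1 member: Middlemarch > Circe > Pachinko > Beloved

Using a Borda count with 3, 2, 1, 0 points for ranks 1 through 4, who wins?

Pachinko

Middlemarch: 5·0 + 8·0 + 1·2 + 2·0 + 8·3 + 1·3 = 29
Pachinko: 5·3 + 8·2 + 1·0 + 2·1 + 8·2 + 1·1 = 50
Circe: 5·2 + 8·1 + 1·3 + 2·3 + 8·1 + 1·2 = 37
Beloved: 5·1 + 8·3 + 1·1 + 2·2 + 8·0 + 1·0 = 34
Pachinko has the highest Borda score (50).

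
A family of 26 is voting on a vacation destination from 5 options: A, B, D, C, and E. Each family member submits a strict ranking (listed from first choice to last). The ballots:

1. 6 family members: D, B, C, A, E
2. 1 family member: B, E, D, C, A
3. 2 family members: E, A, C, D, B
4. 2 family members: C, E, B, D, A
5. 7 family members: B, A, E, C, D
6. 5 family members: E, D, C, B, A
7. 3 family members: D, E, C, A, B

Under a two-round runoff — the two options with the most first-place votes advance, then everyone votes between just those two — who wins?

D

Round 1 first-place votes: A 0, B 8, D 9, C 2, E 7.
D and B advance.
Runoff: D is preferred to B by 16 voters; B by 10.
D wins the runoff.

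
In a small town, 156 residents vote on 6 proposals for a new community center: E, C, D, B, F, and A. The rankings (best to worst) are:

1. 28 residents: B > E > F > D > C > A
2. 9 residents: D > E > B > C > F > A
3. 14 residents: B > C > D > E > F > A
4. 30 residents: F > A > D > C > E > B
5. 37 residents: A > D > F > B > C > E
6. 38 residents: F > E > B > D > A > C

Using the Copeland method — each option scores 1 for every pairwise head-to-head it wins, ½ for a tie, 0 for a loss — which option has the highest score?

F

E: beats A; loses to C, D, B, and F → score 1.
C: beats E; loses to D, B, F, and A → score 1.
D: beats E, C, and A; loses to B and F → score 3.
B: beats E, C, D, and A; loses to F → score 4.
F: beats E, C, D, B, and A → score 5.
A: beats C; loses to E, D, B, and F → score 1.
F has the best pairwise record.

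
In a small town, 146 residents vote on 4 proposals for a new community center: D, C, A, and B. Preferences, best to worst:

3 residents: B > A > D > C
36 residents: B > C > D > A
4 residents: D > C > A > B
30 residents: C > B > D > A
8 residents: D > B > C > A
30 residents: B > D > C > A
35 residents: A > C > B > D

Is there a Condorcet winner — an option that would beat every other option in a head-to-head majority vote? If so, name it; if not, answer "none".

B vs D: 134–12 for B.
B vs C: 77–69 for B.
B vs A: 107–39 for B.
B beats every other option head-to-head.

B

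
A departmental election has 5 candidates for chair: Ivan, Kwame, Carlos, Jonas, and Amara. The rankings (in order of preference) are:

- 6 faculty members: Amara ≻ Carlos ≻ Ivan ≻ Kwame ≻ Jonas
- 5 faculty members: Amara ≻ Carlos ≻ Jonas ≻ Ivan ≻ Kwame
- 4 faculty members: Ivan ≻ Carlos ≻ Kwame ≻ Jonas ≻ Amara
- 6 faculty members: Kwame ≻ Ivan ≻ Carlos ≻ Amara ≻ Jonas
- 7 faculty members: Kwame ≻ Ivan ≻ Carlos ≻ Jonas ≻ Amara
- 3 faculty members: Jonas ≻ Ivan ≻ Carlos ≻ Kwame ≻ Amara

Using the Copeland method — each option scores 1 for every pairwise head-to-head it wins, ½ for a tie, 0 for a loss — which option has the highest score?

Ivan: beats Kwame, Carlos, Jonas, and Amara → score 4.
Kwame: beats Jonas and Amara; loses to Ivan and Carlos → score 2.
Carlos: beats Kwame, Jonas, and Amara; loses to Ivan → score 3.
Jonas: loses to Ivan, Kwame, Carlos, and Amara → score 0.
Amara: beats Jonas; loses to Ivan, Kwame, and Carlos → score 1.
Ivan has the best pairwise record.

Ivan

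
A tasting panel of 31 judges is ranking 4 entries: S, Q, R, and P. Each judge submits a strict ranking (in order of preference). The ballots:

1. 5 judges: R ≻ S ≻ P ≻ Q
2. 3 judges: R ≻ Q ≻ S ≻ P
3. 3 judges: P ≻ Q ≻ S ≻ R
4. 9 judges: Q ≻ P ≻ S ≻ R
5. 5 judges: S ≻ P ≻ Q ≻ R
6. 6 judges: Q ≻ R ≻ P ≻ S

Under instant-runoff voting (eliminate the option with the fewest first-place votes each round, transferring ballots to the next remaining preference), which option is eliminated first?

Round 1: S 5, Q 15, R 8, P 3. Eliminate P.

P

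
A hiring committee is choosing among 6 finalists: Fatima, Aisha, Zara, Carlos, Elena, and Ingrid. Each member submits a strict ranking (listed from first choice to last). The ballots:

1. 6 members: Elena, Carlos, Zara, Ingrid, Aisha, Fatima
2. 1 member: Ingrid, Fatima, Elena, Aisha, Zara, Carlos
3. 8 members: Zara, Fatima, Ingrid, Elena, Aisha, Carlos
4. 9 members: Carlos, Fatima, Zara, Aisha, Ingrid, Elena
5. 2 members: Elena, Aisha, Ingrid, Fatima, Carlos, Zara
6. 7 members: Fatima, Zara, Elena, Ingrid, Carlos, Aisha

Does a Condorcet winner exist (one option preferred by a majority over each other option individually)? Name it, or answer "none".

Fatima vs Aisha: 25–8 for Fatima.
Fatima vs Zara: 19–14 for Fatima.
Fatima vs Carlos: 18–15 for Fatima.
Fatima vs Elena: 25–8 for Fatima.
Fatima vs Ingrid: 24–9 for Fatima.
Fatima beats every other option head-to-head.

Fatima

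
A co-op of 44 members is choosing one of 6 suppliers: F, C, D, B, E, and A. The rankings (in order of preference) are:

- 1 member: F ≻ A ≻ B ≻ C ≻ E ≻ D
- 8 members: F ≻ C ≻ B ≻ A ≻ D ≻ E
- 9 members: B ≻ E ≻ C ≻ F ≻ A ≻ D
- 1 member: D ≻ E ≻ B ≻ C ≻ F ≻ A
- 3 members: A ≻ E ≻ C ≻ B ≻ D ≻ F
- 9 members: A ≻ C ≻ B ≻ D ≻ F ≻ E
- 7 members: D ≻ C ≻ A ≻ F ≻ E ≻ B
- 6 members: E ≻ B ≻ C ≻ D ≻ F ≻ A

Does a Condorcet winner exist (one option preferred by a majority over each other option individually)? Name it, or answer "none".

C vs F: 35–9 for C.
C vs D: 36–8 for C.
C vs B: 27–17 for C.
C vs E: 25–19 for C.
C vs A: 31–13 for C.
C beats every other option head-to-head.

C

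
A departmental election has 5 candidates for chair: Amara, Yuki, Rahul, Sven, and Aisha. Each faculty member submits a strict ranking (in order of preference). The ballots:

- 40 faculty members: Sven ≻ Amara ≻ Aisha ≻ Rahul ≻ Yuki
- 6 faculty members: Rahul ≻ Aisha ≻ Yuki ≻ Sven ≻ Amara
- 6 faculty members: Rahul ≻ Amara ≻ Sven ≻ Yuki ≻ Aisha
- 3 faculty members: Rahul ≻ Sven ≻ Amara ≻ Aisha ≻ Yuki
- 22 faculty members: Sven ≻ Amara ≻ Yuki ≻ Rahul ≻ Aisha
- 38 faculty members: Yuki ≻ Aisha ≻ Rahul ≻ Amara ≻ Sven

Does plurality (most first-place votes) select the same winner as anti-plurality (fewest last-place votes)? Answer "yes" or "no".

Plurality — first-place votes: Amara 0, Yuki 38, Rahul 15, Sven 62, Aisha 0. Winner: Sven.
Anti-plurality — last-place votes: Amara 6, Yuki 43, Rahul 0, Sven 38, Aisha 28. Winner: Rahul.
The two methods disagree.

no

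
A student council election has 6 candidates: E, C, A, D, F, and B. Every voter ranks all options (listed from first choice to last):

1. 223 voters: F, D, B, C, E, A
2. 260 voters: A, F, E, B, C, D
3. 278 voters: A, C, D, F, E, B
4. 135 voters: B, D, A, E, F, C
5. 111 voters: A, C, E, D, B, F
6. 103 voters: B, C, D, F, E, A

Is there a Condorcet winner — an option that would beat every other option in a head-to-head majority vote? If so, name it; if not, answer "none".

A vs E: 784–326 for A.
A vs C: 784–326 for A.
A vs D: 649–461 for A.
A vs F: 784–326 for A.
A vs B: 649–461 for A.
A beats every other option head-to-head.

A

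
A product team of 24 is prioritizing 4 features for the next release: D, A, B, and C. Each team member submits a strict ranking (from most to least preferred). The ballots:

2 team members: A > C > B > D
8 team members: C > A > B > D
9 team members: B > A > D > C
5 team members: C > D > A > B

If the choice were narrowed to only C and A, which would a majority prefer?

C

Voters preferring C to A: 13; preferring A to C: 11.
C wins the head-to-head.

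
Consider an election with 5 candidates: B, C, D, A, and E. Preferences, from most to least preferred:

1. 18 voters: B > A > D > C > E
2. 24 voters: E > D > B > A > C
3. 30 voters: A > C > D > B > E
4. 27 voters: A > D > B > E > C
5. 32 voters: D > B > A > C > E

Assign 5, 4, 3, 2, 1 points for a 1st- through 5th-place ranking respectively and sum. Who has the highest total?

B: 18·5 + 24·3 + 30·2 + 27·3 + 32·4 = 431
C: 18·2 + 24·1 + 30·4 + 27·1 + 32·2 = 271
D: 18·3 + 24·4 + 30·3 + 27·4 + 32·5 = 508
A: 18·4 + 24·2 + 30·5 + 27·5 + 32·3 = 501
E: 18·1 + 24·5 + 30·1 + 27·2 + 32·1 = 254
D has the highest Borda score (508).

D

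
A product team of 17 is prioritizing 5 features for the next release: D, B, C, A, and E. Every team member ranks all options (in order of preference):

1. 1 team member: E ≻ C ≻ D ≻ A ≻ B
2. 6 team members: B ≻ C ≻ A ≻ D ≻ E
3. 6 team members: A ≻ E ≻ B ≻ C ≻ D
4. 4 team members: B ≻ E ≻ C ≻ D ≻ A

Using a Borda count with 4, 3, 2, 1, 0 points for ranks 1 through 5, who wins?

B

D: 1·2 + 6·1 + 6·0 + 4·1 = 12
B: 1·0 + 6·4 + 6·2 + 4·4 = 52
C: 1·3 + 6·3 + 6·1 + 4·2 = 35
A: 1·1 + 6·2 + 6·4 + 4·0 = 37
E: 1·4 + 6·0 + 6·3 + 4·3 = 34
B has the highest Borda score (52).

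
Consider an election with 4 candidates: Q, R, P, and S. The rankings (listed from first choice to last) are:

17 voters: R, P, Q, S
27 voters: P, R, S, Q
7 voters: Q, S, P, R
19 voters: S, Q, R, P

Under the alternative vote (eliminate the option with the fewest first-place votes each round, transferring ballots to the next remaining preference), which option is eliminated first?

Q

Round 1: Q 7, R 17, P 27, S 19. Eliminate Q.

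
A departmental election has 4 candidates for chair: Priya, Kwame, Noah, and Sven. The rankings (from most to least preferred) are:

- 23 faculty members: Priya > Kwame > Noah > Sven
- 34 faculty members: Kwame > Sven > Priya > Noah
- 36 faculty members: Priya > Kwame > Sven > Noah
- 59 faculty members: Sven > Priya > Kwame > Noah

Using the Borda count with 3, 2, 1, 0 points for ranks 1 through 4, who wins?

Priya

Priya: 23·3 + 34·1 + 36·3 + 59·2 = 329
Kwame: 23·2 + 34·3 + 36·2 + 59·1 = 279
Noah: 23·1 + 34·0 + 36·0 + 59·0 = 23
Sven: 23·0 + 34·2 + 36·1 + 59·3 = 281
Priya has the highest Borda score (329).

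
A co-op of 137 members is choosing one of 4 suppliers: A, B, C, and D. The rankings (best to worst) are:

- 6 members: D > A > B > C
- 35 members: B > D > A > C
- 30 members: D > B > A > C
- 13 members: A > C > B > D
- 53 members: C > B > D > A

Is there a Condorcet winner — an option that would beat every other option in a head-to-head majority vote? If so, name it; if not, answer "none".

B vs A: 118–19 for B.
B vs C: 71–66 for B.
B vs D: 101–36 for B.
B beats every other option head-to-head.

B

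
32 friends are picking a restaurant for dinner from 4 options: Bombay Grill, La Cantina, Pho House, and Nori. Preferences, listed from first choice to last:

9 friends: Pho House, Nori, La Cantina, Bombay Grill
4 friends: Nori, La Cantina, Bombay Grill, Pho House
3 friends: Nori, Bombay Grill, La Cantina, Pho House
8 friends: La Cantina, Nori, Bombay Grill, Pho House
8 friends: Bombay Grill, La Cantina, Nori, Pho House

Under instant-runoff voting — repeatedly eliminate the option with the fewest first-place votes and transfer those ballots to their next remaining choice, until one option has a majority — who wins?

Round 1: Bombay Grill 8, La Cantina 8, Pho House 9, Nori 7. Eliminate Nori.
Round 2: Bombay Grill 11, La Cantina 12, Pho House 9. Eliminate Pho House.
Round 3: Bombay Grill 11, La Cantina 21. La Cantina has a majority.

La Cantina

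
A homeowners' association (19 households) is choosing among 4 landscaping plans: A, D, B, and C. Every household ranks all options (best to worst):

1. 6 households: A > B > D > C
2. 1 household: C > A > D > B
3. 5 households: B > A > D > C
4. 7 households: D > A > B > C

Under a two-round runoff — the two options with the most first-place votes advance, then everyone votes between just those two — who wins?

A

Round 1 first-place votes: A 6, D 7, B 5, C 1.
D and A advance.
Runoff: D is preferred to A by 7 voters; A by 12.
A wins the runoff.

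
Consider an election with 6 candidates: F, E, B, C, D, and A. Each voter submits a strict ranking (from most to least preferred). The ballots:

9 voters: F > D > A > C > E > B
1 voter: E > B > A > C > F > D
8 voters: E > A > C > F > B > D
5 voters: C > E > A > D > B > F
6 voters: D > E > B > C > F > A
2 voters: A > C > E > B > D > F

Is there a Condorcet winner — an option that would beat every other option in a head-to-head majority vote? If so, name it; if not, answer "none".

Checking pairwise contests:
E beats F 22–9.
C beats E 16–15.
F beats B 17–14.
A beats C 20–11.
F beats D 18–13.
E beats A 20–11.
Every option loses at least one head-to-head, so there is no Condorcet winner.

none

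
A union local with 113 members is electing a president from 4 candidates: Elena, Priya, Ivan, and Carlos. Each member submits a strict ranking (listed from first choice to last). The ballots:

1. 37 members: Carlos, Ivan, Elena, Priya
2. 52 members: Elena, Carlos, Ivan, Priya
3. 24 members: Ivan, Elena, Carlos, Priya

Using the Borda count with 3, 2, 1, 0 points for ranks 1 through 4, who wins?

Elena

Elena: 37·1 + 52·3 + 24·2 = 241
Priya: 37·0 + 52·0 + 24·0 = 0
Ivan: 37·2 + 52·1 + 24·3 = 198
Carlos: 37·3 + 52·2 + 24·1 = 239
Elena has the highest Borda score (241).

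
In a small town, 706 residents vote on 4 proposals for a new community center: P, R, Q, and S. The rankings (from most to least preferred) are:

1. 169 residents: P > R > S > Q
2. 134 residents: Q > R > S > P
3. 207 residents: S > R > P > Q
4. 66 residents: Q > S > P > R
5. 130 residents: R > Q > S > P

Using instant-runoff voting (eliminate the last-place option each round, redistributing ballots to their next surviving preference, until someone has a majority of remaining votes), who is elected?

S

Round 1: P 169, R 130, Q 200, S 207. Eliminate R.
Round 2: P 169, Q 330, S 207. Eliminate P.
Round 3: Q 330, S 376. S has a majority.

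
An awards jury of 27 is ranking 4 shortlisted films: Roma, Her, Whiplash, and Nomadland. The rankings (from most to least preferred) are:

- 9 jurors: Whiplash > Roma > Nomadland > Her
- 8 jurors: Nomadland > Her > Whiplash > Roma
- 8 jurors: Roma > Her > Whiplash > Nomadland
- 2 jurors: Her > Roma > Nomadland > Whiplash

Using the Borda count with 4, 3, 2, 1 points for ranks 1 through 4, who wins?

Roma

Roma: 9·3 + 8·1 + 8·4 + 2·3 = 73
Her: 9·1 + 8·3 + 8·3 + 2·4 = 65
Whiplash: 9·4 + 8·2 + 8·2 + 2·1 = 70
Nomadland: 9·2 + 8·4 + 8·1 + 2·2 = 62
Roma has the highest Borda score (73).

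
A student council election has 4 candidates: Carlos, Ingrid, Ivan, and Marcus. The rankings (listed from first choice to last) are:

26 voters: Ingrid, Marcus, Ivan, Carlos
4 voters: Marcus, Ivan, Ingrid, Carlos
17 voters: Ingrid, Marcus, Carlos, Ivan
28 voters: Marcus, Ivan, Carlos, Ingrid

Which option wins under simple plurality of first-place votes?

First-place votes: Carlos 0, Ingrid 43, Ivan 0, Marcus 32.
Ingrid has the most first-place votes.

Ingrid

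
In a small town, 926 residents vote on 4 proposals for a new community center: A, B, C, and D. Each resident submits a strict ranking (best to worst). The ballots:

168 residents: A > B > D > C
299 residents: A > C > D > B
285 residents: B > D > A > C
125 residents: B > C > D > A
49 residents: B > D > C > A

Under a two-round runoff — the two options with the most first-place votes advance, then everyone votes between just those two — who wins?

Round 1 first-place votes: A 467, B 459, C 0, D 0.
A and B advance.
Runoff: A is preferred to B by 467 voters; B by 459.
A wins the runoff.

A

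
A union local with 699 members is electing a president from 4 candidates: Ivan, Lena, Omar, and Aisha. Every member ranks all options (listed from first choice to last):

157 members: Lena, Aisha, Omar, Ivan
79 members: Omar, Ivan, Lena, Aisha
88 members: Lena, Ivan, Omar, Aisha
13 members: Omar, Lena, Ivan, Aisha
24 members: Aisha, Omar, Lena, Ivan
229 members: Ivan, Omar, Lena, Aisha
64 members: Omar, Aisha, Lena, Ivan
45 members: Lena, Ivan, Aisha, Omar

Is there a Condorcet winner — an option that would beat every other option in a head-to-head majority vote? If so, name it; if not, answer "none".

Checking pairwise contests:
Lena beats Ivan 391–308.
Omar beats Lena 409–290.
Ivan beats Omar 362–337.
Ivan beats Aisha 454–245.
Every option loses at least one head-to-head, so there is no Condorcet winner.

none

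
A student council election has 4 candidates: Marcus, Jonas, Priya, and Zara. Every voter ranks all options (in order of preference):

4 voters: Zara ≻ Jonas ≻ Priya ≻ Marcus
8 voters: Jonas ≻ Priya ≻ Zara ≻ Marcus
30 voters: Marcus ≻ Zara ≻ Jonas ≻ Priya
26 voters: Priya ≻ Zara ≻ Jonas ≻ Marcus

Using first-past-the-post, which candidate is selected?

First-place votes: Marcus 30, Jonas 8, Priya 26, Zara 4.
Marcus has the most first-place votes.

Marcus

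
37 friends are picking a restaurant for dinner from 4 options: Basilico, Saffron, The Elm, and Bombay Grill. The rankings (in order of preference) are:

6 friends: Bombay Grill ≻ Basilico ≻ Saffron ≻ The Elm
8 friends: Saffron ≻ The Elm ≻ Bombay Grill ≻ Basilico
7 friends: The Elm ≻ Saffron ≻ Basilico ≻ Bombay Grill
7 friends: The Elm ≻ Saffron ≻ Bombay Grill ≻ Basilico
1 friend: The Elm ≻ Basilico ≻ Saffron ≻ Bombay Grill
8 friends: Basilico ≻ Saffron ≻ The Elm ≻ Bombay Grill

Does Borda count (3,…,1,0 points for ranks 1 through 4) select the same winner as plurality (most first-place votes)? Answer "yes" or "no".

no

Borda — scores: Basilico 45, Saffron 75, The Elm 69, Bombay Grill 33. Winner: Saffron.
Plurality — first-place votes: Basilico 8, Saffron 8, The Elm 15, Bombay Grill 6. Winner: The Elm.
The two methods disagree.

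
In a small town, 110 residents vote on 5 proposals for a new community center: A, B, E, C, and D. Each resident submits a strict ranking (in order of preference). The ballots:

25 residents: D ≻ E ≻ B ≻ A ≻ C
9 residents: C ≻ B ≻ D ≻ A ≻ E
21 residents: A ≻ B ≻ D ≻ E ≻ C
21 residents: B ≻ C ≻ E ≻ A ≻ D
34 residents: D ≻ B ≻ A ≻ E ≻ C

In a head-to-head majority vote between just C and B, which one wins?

B

Voters preferring C to B: 9; preferring B to C: 101.
B wins the head-to-head.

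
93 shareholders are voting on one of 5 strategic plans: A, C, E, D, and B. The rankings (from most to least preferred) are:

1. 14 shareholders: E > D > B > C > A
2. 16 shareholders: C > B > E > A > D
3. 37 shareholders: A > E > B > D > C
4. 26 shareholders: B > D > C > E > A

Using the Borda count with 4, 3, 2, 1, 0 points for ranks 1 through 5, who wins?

B

A: 14·0 + 16·1 + 37·4 + 26·0 = 164
C: 14·1 + 16·4 + 37·0 + 26·2 = 130
E: 14·4 + 16·2 + 37·3 + 26·1 = 225
D: 14·3 + 16·0 + 37·1 + 26·3 = 157
B: 14·2 + 16·3 + 37·2 + 26·4 = 254
B has the highest Borda score (254).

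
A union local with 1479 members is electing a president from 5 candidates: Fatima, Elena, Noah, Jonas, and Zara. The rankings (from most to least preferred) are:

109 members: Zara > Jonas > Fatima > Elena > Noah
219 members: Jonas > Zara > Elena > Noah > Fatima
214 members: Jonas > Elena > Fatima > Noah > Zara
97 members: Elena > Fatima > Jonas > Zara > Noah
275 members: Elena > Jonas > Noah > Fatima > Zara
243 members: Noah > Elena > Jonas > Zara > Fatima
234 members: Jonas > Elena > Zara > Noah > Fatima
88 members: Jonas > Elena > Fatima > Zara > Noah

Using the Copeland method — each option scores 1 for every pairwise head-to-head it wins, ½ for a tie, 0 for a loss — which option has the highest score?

Jonas

Fatima: loses to Elena, Noah, Jonas, and Zara → score 0.
Elena: beats Fatima, Noah, and Zara; loses to Jonas → score 3.
Noah: beats Fatima; loses to Elena, Jonas, and Zara → score 1.
Jonas: beats Fatima, Elena, Noah, and Zara → score 4.
Zara: beats Fatima and Noah; loses to Elena and Jonas → score 2.
Jonas has the best pairwise record.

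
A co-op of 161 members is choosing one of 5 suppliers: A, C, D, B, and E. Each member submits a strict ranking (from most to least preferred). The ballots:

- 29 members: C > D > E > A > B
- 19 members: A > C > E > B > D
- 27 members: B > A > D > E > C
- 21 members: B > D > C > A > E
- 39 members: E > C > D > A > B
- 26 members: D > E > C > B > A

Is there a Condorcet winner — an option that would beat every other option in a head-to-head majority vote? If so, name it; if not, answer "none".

none

Checking pairwise contests:
C beats A 115–46.
E beats C 92–69.
C beats D 87–74.
A beats B 87–74.
D beats E 103–58.
Every option loses at least one head-to-head, so there is no Condorcet winner.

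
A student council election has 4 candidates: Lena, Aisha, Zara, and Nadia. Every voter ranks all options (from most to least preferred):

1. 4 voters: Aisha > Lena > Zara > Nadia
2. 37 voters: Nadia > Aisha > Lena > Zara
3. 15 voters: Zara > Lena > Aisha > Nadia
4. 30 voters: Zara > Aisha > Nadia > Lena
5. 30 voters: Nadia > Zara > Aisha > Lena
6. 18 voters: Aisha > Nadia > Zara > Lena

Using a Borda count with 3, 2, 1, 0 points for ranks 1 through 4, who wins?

Nadia

Lena: 4·2 + 37·1 + 15·2 + 30·0 + 30·0 + 18·0 = 75
Aisha: 4·3 + 37·2 + 15·1 + 30·2 + 30·1 + 18·3 = 245
Zara: 4·1 + 37·0 + 15·3 + 30·3 + 30·2 + 18·1 = 217
Nadia: 4·0 + 37·3 + 15·0 + 30·1 + 30·3 + 18·2 = 267
Nadia has the highest Borda score (267).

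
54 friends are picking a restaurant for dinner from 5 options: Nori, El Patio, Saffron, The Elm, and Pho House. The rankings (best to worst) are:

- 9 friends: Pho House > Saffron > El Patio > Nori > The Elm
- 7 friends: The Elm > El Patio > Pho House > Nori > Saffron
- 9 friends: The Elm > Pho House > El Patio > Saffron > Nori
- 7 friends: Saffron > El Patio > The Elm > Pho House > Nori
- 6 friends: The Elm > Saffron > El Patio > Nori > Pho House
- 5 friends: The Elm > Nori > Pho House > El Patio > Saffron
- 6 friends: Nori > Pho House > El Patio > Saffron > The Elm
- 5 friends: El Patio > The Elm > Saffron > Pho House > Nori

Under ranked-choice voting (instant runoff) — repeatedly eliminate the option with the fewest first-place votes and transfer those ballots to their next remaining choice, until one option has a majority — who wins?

Round 1: Nori 6, El Patio 5, Saffron 7, The Elm 27, Pho House 9. Eliminate El Patio.
Round 2: Nori 6, Saffron 7, The Elm 32, Pho House 9. The Elm has a majority.

The Elm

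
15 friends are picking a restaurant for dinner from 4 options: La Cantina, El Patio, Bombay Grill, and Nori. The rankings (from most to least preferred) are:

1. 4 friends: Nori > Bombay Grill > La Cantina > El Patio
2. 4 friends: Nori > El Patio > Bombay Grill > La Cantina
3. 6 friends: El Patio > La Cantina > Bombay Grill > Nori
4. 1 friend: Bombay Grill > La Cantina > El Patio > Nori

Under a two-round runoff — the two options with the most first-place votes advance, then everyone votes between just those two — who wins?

Nori

Round 1 first-place votes: La Cantina 0, El Patio 6, Bombay Grill 1, Nori 8.
Nori and El Patio advance.
Runoff: Nori is preferred to El Patio by 8 voters; El Patio by 7.
Nori wins the runoff.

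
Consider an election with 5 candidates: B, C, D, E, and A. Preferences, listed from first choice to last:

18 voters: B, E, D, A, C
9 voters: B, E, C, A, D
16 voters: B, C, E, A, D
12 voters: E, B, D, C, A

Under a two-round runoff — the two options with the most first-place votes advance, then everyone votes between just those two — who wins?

Round 1 first-place votes: B 43, C 0, D 0, E 12, A 0.
B and E advance.
Runoff: B is preferred to E by 43 voters; E by 12.
B wins the runoff.

B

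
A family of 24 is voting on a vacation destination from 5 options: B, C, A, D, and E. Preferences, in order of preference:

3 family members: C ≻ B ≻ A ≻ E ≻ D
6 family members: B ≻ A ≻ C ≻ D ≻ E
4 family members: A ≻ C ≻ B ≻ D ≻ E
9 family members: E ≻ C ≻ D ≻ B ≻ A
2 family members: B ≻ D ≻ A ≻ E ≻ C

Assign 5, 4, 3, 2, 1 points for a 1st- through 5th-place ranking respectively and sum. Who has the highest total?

B: 3·4 + 6·5 + 4·3 + 9·2 + 2·5 = 82
C: 3·5 + 6·3 + 4·4 + 9·4 + 2·1 = 87
A: 3·3 + 6·4 + 4·5 + 9·1 + 2·3 = 68
D: 3·1 + 6·2 + 4·2 + 9·3 + 2·4 = 58
E: 3·2 + 6·1 + 4·1 + 9·5 + 2·2 = 65
C has the highest Borda score (87).

C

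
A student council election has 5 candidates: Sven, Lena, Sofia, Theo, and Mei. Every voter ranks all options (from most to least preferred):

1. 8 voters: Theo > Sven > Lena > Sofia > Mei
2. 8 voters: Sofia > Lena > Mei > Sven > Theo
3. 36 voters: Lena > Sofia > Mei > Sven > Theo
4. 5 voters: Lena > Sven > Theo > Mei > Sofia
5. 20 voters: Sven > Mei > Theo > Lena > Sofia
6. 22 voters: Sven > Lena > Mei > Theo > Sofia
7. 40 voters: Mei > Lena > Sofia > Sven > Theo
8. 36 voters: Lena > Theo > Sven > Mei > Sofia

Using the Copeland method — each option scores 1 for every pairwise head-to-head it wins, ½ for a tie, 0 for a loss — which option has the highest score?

Lena

Sven: beats Sofia, Theo, and Mei; loses to Lena → score 3.
Lena: beats Sven, Sofia, Theo, and Mei → score 4.
Sofia: loses to Sven, Lena, Theo, and Mei → score 0.
Theo: beats Sofia; loses to Sven, Lena, and Mei → score 1.
Mei: beats Sofia and Theo; loses to Sven and Lena → score 2.
Lena has the best pairwise record.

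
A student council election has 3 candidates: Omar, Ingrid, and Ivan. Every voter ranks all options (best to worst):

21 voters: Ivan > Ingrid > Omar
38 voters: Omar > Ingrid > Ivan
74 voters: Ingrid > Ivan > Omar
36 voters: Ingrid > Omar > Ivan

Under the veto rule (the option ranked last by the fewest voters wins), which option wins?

Last-place votes: Omar 95, Ingrid 0, Ivan 74.
Ingrid is ranked last by the fewest voters, so Ingrid wins.

Ingrid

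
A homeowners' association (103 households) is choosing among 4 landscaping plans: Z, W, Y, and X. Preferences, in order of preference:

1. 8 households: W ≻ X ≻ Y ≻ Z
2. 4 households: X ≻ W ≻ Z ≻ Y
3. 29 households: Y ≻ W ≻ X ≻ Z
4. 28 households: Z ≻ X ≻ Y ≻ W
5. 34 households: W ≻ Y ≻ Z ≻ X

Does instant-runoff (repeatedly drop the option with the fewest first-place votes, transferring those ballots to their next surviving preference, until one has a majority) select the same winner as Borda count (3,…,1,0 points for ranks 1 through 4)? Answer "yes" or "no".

Instant-runoff — R1 Z 28, W 42, Y 29, X 4 (X out); R2 Z 28, W 46, Y 29 (Z out); R3 W 46, Y 57 (Y winner). Winner: Y.
Borda — scores: Z 122, W 192, Y 191, X 113. Winner: W.
The two methods disagree.

no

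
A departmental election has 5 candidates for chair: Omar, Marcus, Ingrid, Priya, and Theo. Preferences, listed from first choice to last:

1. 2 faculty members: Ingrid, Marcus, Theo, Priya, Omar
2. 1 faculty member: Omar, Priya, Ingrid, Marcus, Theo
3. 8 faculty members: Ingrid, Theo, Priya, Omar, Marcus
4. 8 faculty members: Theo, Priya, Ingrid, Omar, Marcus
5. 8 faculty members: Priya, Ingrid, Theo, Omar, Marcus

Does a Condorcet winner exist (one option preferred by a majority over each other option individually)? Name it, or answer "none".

none

Checking pairwise contests:
Ingrid beats Omar 26–1.
Omar beats Marcus 25–2.
Priya beats Ingrid 17–10.
Theo beats Priya 18–9.
Ingrid beats Theo 19–8.
Every option loses at least one head-to-head, so there is no Condorcet winner.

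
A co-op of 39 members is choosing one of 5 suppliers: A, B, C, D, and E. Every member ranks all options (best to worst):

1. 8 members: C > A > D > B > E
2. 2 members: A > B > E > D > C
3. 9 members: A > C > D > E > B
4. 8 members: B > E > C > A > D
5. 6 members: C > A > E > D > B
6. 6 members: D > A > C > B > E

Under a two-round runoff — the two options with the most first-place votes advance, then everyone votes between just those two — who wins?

C

Round 1 first-place votes: A 11, B 8, C 14, D 6, E 0.
C and A advance.
Runoff: C is preferred to A by 22 voters; A by 17.
C wins the runoff.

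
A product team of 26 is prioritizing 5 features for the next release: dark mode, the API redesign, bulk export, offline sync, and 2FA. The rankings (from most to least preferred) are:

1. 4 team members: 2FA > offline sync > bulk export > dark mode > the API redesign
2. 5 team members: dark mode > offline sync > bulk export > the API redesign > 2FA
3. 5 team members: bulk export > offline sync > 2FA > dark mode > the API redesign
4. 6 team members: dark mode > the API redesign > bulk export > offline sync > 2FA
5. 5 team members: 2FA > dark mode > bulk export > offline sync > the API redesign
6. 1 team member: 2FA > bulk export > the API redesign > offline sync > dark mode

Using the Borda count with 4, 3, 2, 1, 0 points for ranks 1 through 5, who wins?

dark mode

dark mode: 4·1 + 5·4 + 5·1 + 6·4 + 5·3 + 1·0 = 68
the API redesign: 4·0 + 5·1 + 5·0 + 6·3 + 5·0 + 1·2 = 25
bulk export: 4·2 + 5·2 + 5·4 + 6·2 + 5·2 + 1·3 = 63
offline sync: 4·3 + 5·3 + 5·3 + 6·1 + 5·1 + 1·1 = 54
2FA: 4·4 + 5·0 + 5·2 + 6·0 + 5·4 + 1·4 = 50
dark mode has the highest Borda score (68).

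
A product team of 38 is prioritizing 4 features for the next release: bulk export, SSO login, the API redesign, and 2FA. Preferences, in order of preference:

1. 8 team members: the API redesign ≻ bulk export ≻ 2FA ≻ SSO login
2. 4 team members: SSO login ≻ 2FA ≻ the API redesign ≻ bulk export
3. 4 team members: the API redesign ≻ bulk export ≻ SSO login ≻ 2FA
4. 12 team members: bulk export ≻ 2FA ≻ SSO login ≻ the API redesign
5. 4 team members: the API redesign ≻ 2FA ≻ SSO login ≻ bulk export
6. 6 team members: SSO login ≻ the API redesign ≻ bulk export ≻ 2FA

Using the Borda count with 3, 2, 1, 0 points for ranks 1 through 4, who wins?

bulk export

bulk export: 8·2 + 4·0 + 4·2 + 12·3 + 4·0 + 6·1 = 66
SSO login: 8·0 + 4·3 + 4·1 + 12·1 + 4·1 + 6·3 = 50
the API redesign: 8·3 + 4·1 + 4·3 + 12·0 + 4·3 + 6·2 = 64
2FA: 8·1 + 4·2 + 4·0 + 12·2 + 4·2 + 6·0 = 48
bulk export has the highest Borda score (66).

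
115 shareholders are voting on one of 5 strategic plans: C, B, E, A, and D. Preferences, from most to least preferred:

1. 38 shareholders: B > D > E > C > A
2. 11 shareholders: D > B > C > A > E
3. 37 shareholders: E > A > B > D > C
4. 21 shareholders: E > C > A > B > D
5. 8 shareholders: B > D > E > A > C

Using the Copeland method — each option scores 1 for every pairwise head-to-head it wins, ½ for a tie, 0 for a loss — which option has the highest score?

C: beats A; loses to B, E, and D → score 1.
B: beats C and D; loses to E and A → score 2.
E: beats C, B, A, and D → score 4.
A: beats B and D; loses to C and E → score 2.
D: beats C; loses to B, E, and A → score 1.
E has the best pairwise record.

E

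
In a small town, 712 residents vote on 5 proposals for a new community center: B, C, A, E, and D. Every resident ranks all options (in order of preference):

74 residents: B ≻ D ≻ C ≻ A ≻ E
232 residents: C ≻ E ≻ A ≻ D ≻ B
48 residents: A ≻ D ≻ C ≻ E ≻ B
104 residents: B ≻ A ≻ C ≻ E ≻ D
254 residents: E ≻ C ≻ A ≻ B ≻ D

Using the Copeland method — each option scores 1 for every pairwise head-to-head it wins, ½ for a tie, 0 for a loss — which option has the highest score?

C

B: beats D; loses to C, A, and E → score 1.
C: beats B, A, E, and D → score 4.
A: beats B and D; loses to C and E → score 2.
E: beats B, A, and D; loses to C → score 3.
D: loses to B, C, A, and E → score 0.
C has the best pairwise record.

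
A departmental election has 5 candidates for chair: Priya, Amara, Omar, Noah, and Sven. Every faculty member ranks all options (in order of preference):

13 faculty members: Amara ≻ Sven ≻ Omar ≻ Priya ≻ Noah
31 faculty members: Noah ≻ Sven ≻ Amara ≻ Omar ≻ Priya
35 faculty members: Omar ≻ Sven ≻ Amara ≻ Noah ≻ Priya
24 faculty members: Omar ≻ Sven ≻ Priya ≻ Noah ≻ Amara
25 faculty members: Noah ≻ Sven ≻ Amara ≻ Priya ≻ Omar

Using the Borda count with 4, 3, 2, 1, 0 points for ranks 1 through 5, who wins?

Priya: 13·1 + 31·0 + 35·0 + 24·2 + 25·1 = 86
Amara: 13·4 + 31·2 + 35·2 + 24·0 + 25·2 = 234
Omar: 13·2 + 31·1 + 35·4 + 24·4 + 25·0 = 293
Noah: 13·0 + 31·4 + 35·1 + 24·1 + 25·4 = 283
Sven: 13·3 + 31·3 + 35·3 + 24·3 + 25·3 = 384
Sven has the highest Borda score (384).

Sven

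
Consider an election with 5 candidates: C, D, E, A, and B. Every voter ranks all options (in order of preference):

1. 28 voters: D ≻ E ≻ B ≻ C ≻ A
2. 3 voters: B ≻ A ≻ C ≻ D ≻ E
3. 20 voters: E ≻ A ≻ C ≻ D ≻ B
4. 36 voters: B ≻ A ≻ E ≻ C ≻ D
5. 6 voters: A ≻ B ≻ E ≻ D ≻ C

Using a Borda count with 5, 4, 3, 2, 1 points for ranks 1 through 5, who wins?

E

C: 28·2 + 3·3 + 20·3 + 36·2 + 6·1 = 203
D: 28·5 + 3·2 + 20·2 + 36·1 + 6·2 = 234
E: 28·4 + 3·1 + 20·5 + 36·3 + 6·3 = 341
A: 28·1 + 3·4 + 20·4 + 36·4 + 6·5 = 294
B: 28·3 + 3·5 + 20·1 + 36·5 + 6·4 = 323
E has the highest Borda score (341).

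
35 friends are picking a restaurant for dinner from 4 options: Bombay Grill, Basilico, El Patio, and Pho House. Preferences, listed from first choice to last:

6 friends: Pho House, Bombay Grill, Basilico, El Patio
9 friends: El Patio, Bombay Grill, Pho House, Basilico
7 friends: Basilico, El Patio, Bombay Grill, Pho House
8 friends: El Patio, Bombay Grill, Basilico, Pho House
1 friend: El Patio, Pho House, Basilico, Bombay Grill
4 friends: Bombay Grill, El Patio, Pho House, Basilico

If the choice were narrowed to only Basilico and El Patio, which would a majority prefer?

El Patio

Voters preferring Basilico to El Patio: 13; preferring El Patio to Basilico: 22.
El Patio wins the head-to-head.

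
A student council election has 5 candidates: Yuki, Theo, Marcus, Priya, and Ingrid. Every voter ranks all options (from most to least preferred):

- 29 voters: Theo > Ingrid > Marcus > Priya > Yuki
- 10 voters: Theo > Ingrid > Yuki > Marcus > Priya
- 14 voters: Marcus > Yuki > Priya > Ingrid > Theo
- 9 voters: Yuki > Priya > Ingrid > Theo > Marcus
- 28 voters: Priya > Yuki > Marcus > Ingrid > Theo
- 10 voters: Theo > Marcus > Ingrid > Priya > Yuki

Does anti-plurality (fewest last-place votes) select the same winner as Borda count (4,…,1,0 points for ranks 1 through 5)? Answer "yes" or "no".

Anti-plurality — last-place votes: Yuki 39, Theo 42, Marcus 9, Priya 10, Ingrid 0. Winner: Ingrid.
Borda — scores: Yuki 182, Theo 205, Marcus 210, Priya 206, Ingrid 197. Winner: Marcus.
The two methods disagree.

no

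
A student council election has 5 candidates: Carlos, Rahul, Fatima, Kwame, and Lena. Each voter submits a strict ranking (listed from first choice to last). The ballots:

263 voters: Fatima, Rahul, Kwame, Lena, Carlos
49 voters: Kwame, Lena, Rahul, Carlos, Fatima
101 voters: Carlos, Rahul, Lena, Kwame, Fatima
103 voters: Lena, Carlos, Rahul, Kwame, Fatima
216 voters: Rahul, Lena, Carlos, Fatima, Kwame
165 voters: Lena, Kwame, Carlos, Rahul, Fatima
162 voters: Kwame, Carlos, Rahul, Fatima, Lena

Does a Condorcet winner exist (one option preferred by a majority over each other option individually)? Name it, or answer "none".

Checking pairwise contests:
Kwame beats Carlos 639–420.
Carlos beats Rahul 531–528.
Carlos beats Fatima 796–263.
Rahul beats Kwame 683–376.
Rahul beats Lena 742–317.
Every option loses at least one head-to-head, so there is no Condorcet winner.

none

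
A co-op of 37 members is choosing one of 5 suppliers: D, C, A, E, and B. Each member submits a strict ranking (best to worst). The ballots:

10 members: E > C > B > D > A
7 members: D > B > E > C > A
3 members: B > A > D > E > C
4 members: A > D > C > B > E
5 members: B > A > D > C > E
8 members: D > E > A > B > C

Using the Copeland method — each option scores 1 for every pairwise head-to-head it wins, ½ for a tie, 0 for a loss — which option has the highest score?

D

D: beats C, A, E, and B → score 4.
C: loses to D, A, E, and B → score 0.
A: beats C; loses to D, E, and B → score 1.
E: beats C and A; loses to D and B → score 2.
B: beats C, A, and E; loses to D → score 3.
D has the best pairwise record.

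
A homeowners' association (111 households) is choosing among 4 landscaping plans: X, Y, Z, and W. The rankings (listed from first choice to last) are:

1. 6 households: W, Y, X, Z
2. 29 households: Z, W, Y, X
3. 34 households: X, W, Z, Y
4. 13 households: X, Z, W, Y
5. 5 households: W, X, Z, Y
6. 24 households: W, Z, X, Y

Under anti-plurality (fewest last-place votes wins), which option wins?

W

Last-place votes: X 29, Y 76, Z 6, W 0.
W is ranked last by the fewest voters, so W wins.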